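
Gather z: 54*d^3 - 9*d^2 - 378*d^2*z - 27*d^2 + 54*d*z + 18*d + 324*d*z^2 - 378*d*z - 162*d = 54*d^3 - 36*d^2 + 324*d*z^2 - 144*d + z*(-378*d^2 - 324*d)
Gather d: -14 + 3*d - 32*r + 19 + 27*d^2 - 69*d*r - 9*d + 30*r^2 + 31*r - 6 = 27*d^2 + d*(-69*r - 6) + 30*r^2 - r - 1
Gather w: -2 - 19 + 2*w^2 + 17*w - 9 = 2*w^2 + 17*w - 30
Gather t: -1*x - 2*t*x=-2*t*x - x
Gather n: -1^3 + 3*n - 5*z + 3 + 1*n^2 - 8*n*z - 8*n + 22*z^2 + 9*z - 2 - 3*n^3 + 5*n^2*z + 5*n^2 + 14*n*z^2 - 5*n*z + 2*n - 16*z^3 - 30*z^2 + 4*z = -3*n^3 + n^2*(5*z + 6) + n*(14*z^2 - 13*z - 3) - 16*z^3 - 8*z^2 + 8*z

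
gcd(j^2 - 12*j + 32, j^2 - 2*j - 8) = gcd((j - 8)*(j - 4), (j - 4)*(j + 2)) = j - 4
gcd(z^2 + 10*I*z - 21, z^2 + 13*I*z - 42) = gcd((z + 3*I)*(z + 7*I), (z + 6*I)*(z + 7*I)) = z + 7*I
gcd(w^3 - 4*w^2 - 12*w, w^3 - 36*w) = w^2 - 6*w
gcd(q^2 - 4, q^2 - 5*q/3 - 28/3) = 1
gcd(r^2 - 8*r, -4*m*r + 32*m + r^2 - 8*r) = r - 8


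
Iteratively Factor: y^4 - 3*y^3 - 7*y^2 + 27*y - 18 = (y - 3)*(y^3 - 7*y + 6) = (y - 3)*(y - 1)*(y^2 + y - 6) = (y - 3)*(y - 2)*(y - 1)*(y + 3)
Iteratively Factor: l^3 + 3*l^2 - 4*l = (l - 1)*(l^2 + 4*l) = (l - 1)*(l + 4)*(l)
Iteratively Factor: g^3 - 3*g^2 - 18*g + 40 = (g + 4)*(g^2 - 7*g + 10) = (g - 2)*(g + 4)*(g - 5)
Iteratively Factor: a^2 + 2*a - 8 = (a - 2)*(a + 4)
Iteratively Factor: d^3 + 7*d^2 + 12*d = (d + 4)*(d^2 + 3*d) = d*(d + 4)*(d + 3)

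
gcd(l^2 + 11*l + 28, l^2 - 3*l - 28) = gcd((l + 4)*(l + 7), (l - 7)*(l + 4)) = l + 4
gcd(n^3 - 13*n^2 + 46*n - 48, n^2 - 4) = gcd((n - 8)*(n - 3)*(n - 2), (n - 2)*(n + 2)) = n - 2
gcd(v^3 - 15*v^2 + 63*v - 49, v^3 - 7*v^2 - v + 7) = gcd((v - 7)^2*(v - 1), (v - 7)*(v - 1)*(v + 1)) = v^2 - 8*v + 7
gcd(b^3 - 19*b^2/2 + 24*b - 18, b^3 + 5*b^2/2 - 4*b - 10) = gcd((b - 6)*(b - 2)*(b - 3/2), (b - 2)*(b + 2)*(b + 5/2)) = b - 2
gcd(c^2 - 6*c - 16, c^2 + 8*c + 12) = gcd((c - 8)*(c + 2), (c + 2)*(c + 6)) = c + 2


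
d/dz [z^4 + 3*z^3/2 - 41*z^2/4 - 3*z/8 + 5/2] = 4*z^3 + 9*z^2/2 - 41*z/2 - 3/8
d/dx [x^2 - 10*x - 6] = 2*x - 10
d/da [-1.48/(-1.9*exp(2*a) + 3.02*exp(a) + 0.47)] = (4.4696 - 5.624*exp(a))*exp(a)/(-1.9*exp(2*a) + 3.02*exp(a) + 0.47)^2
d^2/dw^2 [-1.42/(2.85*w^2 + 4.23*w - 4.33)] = (23.0679*w^2 + 34.23762*w - 1.42*(5.7*w + 4.23)*(11.4*w + 8.46) - 35.04702)/(2.85*w^2 + 4.23*w - 4.33)^3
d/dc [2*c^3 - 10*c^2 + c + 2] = 6*c^2 - 20*c + 1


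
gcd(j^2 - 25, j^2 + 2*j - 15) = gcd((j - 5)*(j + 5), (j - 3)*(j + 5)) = j + 5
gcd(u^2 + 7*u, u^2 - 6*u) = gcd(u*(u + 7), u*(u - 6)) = u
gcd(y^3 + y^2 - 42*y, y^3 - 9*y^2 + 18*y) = y^2 - 6*y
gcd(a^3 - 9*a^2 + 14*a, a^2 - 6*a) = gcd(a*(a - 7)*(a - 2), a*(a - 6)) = a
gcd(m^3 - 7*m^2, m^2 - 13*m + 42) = m - 7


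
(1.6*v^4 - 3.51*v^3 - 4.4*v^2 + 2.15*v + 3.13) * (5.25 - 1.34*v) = -2.144*v^5 + 13.1034*v^4 - 12.5315*v^3 - 25.981*v^2 + 7.0933*v + 16.4325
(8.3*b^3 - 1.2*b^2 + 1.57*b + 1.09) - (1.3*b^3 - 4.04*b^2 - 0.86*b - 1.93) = 7.0*b^3 + 2.84*b^2 + 2.43*b + 3.02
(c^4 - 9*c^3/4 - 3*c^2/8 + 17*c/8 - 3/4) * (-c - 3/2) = -c^5 + 3*c^4/4 + 15*c^3/4 - 25*c^2/16 - 39*c/16 + 9/8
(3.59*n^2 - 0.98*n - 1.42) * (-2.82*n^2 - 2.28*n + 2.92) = -10.1238*n^4 - 5.4216*n^3 + 16.7216*n^2 + 0.376*n - 4.1464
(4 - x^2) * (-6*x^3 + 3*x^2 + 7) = 6*x^5 - 3*x^4 - 24*x^3 + 5*x^2 + 28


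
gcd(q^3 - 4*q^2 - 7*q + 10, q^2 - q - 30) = 1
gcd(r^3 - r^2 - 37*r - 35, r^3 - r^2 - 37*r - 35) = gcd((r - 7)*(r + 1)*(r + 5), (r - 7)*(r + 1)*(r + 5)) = r^3 - r^2 - 37*r - 35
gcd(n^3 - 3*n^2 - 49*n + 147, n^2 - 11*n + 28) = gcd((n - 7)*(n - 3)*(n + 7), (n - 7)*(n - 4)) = n - 7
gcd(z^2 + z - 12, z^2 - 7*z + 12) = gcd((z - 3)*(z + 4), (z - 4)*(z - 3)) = z - 3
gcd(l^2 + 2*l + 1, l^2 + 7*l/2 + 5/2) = l + 1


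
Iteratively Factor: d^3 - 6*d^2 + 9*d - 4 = (d - 1)*(d^2 - 5*d + 4) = (d - 4)*(d - 1)*(d - 1)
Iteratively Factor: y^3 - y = (y + 1)*(y^2 - y) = (y - 1)*(y + 1)*(y)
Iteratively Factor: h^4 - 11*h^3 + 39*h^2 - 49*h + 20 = (h - 5)*(h^3 - 6*h^2 + 9*h - 4) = (h - 5)*(h - 1)*(h^2 - 5*h + 4) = (h - 5)*(h - 1)^2*(h - 4)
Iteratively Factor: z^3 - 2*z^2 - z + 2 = (z - 1)*(z^2 - z - 2) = (z - 2)*(z - 1)*(z + 1)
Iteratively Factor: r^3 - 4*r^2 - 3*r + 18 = (r - 3)*(r^2 - r - 6) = (r - 3)^2*(r + 2)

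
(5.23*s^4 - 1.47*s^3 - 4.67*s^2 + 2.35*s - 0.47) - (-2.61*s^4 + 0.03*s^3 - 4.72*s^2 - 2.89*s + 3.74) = 7.84*s^4 - 1.5*s^3 + 0.0499999999999998*s^2 + 5.24*s - 4.21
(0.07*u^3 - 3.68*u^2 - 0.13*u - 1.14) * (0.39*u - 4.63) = 0.0273*u^4 - 1.7593*u^3 + 16.9877*u^2 + 0.1573*u + 5.2782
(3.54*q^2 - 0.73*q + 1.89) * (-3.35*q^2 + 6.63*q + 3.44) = -11.859*q^4 + 25.9157*q^3 + 1.0062*q^2 + 10.0195*q + 6.5016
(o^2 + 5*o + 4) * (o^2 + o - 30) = o^4 + 6*o^3 - 21*o^2 - 146*o - 120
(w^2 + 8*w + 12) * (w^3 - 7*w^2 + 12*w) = w^5 + w^4 - 32*w^3 + 12*w^2 + 144*w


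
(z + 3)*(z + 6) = z^2 + 9*z + 18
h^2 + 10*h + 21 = (h + 3)*(h + 7)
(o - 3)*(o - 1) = o^2 - 4*o + 3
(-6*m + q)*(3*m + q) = -18*m^2 - 3*m*q + q^2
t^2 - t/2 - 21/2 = (t - 7/2)*(t + 3)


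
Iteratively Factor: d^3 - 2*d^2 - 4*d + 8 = (d - 2)*(d^2 - 4) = (d - 2)^2*(d + 2)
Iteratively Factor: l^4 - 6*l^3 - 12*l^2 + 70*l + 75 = (l - 5)*(l^3 - l^2 - 17*l - 15) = (l - 5)*(l + 3)*(l^2 - 4*l - 5) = (l - 5)^2*(l + 3)*(l + 1)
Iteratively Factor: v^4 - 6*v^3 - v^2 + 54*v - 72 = (v - 2)*(v^3 - 4*v^2 - 9*v + 36) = (v - 2)*(v + 3)*(v^2 - 7*v + 12) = (v - 3)*(v - 2)*(v + 3)*(v - 4)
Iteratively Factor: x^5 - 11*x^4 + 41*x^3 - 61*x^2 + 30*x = (x - 5)*(x^4 - 6*x^3 + 11*x^2 - 6*x) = (x - 5)*(x - 1)*(x^3 - 5*x^2 + 6*x) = (x - 5)*(x - 2)*(x - 1)*(x^2 - 3*x) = x*(x - 5)*(x - 2)*(x - 1)*(x - 3)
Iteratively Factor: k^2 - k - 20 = (k + 4)*(k - 5)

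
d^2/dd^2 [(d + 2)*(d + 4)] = 2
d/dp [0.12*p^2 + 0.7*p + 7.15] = 0.24*p + 0.7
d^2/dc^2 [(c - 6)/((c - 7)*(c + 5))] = 2*(c^3 - 18*c^2 + 141*c - 304)/(c^6 - 6*c^5 - 93*c^4 + 412*c^3 + 3255*c^2 - 7350*c - 42875)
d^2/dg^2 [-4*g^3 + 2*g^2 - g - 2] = 4 - 24*g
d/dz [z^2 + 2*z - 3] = 2*z + 2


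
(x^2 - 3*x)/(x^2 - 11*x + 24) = x/(x - 8)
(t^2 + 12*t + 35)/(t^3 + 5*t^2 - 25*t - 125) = (t + 7)/(t^2 - 25)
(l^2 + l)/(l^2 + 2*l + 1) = l/(l + 1)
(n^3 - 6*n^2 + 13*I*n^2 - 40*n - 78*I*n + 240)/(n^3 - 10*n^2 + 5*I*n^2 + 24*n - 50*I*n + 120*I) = (n + 8*I)/(n - 4)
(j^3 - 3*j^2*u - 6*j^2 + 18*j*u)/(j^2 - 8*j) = (j^2 - 3*j*u - 6*j + 18*u)/(j - 8)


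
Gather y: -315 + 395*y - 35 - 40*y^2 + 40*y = -40*y^2 + 435*y - 350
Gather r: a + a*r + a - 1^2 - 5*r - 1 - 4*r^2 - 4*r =2*a - 4*r^2 + r*(a - 9) - 2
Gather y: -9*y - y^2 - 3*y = -y^2 - 12*y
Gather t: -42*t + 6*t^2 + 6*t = 6*t^2 - 36*t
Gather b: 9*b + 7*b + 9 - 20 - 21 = 16*b - 32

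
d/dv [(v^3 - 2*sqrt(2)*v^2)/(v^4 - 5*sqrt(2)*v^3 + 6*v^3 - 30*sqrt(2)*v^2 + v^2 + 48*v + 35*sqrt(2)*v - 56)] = v*(-v*(v - 2*sqrt(2))*(4*v^3 - 15*sqrt(2)*v^2 + 18*v^2 - 60*sqrt(2)*v + 2*v + 48 + 35*sqrt(2)) + (3*v - 4*sqrt(2))*(v^4 - 5*sqrt(2)*v^3 + 6*v^3 - 30*sqrt(2)*v^2 + v^2 + 48*v + 35*sqrt(2)*v - 56))/(v^4 - 5*sqrt(2)*v^3 + 6*v^3 - 30*sqrt(2)*v^2 + v^2 + 48*v + 35*sqrt(2)*v - 56)^2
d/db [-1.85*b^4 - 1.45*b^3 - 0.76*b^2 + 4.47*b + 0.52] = -7.4*b^3 - 4.35*b^2 - 1.52*b + 4.47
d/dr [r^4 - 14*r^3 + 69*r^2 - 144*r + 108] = 4*r^3 - 42*r^2 + 138*r - 144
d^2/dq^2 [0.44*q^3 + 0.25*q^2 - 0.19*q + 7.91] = 2.64*q + 0.5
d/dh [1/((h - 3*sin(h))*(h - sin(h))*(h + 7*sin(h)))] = (-3*h^2*cos(h) - 3*h^2 - 6*h*sin(h) + 25*h*sin(2*h) - 63*cos(h)/4 - 25*cos(2*h)/2 + 63*cos(3*h)/4 + 25/2)/((h - 3*sin(h))^2*(h - sin(h))^2*(h + 7*sin(h))^2)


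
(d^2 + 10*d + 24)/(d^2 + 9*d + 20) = (d + 6)/(d + 5)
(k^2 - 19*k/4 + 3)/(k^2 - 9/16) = 4*(k - 4)/(4*k + 3)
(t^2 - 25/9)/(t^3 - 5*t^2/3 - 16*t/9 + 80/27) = 3*(3*t + 5)/(9*t^2 - 16)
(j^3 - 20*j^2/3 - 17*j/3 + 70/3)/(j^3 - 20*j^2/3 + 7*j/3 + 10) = (j^2 - 5*j - 14)/(j^2 - 5*j - 6)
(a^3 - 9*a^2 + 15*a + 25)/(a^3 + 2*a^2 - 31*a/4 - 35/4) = 4*(a^2 - 10*a + 25)/(4*a^2 + 4*a - 35)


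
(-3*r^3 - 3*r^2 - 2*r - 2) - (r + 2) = -3*r^3 - 3*r^2 - 3*r - 4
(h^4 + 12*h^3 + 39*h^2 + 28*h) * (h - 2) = h^5 + 10*h^4 + 15*h^3 - 50*h^2 - 56*h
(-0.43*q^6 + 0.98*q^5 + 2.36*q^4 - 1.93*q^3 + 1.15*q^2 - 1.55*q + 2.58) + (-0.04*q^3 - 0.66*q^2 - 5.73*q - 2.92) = -0.43*q^6 + 0.98*q^5 + 2.36*q^4 - 1.97*q^3 + 0.49*q^2 - 7.28*q - 0.34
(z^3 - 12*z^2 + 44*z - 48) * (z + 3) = z^4 - 9*z^3 + 8*z^2 + 84*z - 144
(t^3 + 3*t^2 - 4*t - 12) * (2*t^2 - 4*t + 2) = 2*t^5 + 2*t^4 - 18*t^3 - 2*t^2 + 40*t - 24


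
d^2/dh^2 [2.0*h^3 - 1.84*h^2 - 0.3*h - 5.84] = 12.0*h - 3.68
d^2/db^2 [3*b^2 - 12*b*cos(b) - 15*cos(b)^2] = 12*b*cos(b) - 60*sin(b)^2 + 24*sin(b) + 36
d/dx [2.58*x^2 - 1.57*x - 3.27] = 5.16*x - 1.57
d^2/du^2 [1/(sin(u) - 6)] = (-6*sin(u) + cos(u)^2 + 1)/(sin(u) - 6)^3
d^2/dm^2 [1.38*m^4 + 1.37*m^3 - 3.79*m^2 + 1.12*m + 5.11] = 16.56*m^2 + 8.22*m - 7.58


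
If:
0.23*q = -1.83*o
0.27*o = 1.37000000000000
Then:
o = 5.07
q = -40.37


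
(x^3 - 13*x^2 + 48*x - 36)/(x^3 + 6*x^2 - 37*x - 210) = (x^2 - 7*x + 6)/(x^2 + 12*x + 35)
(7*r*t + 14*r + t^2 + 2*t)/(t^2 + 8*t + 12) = (7*r + t)/(t + 6)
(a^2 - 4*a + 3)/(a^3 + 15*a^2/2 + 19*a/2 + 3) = 2*(a^2 - 4*a + 3)/(2*a^3 + 15*a^2 + 19*a + 6)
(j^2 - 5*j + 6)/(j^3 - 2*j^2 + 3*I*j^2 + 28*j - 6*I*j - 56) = (j - 3)/(j^2 + 3*I*j + 28)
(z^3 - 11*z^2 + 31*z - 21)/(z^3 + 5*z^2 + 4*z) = (z^3 - 11*z^2 + 31*z - 21)/(z*(z^2 + 5*z + 4))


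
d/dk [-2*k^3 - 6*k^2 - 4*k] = -6*k^2 - 12*k - 4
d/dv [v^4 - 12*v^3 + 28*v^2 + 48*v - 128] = 4*v^3 - 36*v^2 + 56*v + 48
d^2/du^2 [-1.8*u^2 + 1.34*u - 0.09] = -3.60000000000000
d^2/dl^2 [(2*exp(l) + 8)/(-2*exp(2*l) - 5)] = (-8*exp(4*l) - 128*exp(3*l) + 120*exp(2*l) + 320*exp(l) - 50)*exp(l)/(8*exp(6*l) + 60*exp(4*l) + 150*exp(2*l) + 125)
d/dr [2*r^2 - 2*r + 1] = 4*r - 2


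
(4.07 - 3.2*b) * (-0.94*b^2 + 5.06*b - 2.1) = 3.008*b^3 - 20.0178*b^2 + 27.3142*b - 8.547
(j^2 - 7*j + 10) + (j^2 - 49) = 2*j^2 - 7*j - 39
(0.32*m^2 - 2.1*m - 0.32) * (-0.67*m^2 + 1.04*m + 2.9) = -0.2144*m^4 + 1.7398*m^3 - 1.0416*m^2 - 6.4228*m - 0.928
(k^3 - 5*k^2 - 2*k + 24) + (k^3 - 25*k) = 2*k^3 - 5*k^2 - 27*k + 24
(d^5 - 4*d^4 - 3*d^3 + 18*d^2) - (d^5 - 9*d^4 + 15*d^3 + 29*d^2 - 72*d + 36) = 5*d^4 - 18*d^3 - 11*d^2 + 72*d - 36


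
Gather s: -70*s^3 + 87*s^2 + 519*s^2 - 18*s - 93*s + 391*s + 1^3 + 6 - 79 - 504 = -70*s^3 + 606*s^2 + 280*s - 576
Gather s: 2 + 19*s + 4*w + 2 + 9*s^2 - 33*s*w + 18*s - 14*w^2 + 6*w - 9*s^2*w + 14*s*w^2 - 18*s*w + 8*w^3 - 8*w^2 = s^2*(9 - 9*w) + s*(14*w^2 - 51*w + 37) + 8*w^3 - 22*w^2 + 10*w + 4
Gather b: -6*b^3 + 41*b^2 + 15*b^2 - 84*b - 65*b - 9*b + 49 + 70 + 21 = -6*b^3 + 56*b^2 - 158*b + 140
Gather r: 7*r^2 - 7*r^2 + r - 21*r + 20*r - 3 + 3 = 0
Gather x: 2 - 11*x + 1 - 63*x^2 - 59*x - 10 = -63*x^2 - 70*x - 7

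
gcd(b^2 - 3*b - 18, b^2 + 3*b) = b + 3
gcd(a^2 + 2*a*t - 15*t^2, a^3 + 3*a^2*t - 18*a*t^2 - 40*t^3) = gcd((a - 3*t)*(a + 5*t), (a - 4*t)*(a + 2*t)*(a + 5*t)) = a + 5*t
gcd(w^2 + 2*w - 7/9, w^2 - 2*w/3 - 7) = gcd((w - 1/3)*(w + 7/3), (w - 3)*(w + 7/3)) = w + 7/3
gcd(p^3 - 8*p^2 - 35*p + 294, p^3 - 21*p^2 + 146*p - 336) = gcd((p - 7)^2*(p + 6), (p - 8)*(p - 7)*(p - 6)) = p - 7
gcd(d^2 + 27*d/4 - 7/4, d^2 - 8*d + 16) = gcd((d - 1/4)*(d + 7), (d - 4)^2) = 1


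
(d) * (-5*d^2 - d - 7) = -5*d^3 - d^2 - 7*d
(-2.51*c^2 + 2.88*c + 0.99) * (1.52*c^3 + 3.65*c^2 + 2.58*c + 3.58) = -3.8152*c^5 - 4.7839*c^4 + 5.541*c^3 + 2.0581*c^2 + 12.8646*c + 3.5442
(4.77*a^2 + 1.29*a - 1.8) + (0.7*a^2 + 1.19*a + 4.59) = 5.47*a^2 + 2.48*a + 2.79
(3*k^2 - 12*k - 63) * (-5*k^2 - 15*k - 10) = -15*k^4 + 15*k^3 + 465*k^2 + 1065*k + 630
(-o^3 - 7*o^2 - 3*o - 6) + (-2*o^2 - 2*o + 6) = -o^3 - 9*o^2 - 5*o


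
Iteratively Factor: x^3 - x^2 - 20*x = (x)*(x^2 - x - 20) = x*(x + 4)*(x - 5)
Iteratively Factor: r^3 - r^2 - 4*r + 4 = (r - 2)*(r^2 + r - 2) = (r - 2)*(r + 2)*(r - 1)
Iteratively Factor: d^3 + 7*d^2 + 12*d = (d + 3)*(d^2 + 4*d) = d*(d + 3)*(d + 4)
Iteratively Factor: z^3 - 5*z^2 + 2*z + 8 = (z - 2)*(z^2 - 3*z - 4) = (z - 2)*(z + 1)*(z - 4)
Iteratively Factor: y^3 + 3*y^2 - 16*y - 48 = (y + 4)*(y^2 - y - 12) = (y + 3)*(y + 4)*(y - 4)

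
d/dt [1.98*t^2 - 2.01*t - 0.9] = 3.96*t - 2.01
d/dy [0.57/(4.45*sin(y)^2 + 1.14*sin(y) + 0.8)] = -(5.073*sin(y) + 0.6498)*cos(y)/(4.45*sin(y)^2 + 1.14*sin(y) + 0.8)^2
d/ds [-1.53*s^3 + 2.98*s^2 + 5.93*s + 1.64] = -4.59*s^2 + 5.96*s + 5.93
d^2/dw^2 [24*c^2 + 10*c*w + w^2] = 2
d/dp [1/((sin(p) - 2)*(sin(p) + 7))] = -(2*sin(p) + 5)*cos(p)/((sin(p) - 2)^2*(sin(p) + 7)^2)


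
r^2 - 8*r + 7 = (r - 7)*(r - 1)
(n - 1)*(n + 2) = n^2 + n - 2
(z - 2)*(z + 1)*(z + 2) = z^3 + z^2 - 4*z - 4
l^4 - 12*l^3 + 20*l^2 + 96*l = l*(l - 8)*(l - 6)*(l + 2)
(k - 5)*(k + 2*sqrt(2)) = k^2 - 5*k + 2*sqrt(2)*k - 10*sqrt(2)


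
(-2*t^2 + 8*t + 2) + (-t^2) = -3*t^2 + 8*t + 2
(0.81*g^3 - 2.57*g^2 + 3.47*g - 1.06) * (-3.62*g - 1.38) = -2.9322*g^4 + 8.1856*g^3 - 9.0148*g^2 - 0.9514*g + 1.4628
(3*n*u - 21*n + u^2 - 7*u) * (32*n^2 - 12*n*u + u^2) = 96*n^3*u - 672*n^3 - 4*n^2*u^2 + 28*n^2*u - 9*n*u^3 + 63*n*u^2 + u^4 - 7*u^3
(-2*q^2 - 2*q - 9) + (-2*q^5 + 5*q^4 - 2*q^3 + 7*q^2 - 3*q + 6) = -2*q^5 + 5*q^4 - 2*q^3 + 5*q^2 - 5*q - 3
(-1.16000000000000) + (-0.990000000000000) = -2.15000000000000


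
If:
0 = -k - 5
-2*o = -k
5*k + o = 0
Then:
No Solution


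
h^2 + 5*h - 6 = (h - 1)*(h + 6)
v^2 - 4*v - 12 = (v - 6)*(v + 2)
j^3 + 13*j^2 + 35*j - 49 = (j - 1)*(j + 7)^2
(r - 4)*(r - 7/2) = r^2 - 15*r/2 + 14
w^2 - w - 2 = (w - 2)*(w + 1)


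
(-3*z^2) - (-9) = 9 - 3*z^2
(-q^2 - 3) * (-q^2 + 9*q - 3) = q^4 - 9*q^3 + 6*q^2 - 27*q + 9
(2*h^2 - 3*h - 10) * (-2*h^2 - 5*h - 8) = -4*h^4 - 4*h^3 + 19*h^2 + 74*h + 80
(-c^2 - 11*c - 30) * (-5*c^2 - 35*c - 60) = 5*c^4 + 90*c^3 + 595*c^2 + 1710*c + 1800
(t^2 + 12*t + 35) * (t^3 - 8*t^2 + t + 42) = t^5 + 4*t^4 - 60*t^3 - 226*t^2 + 539*t + 1470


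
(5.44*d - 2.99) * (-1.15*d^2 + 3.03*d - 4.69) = -6.256*d^3 + 19.9217*d^2 - 34.5733*d + 14.0231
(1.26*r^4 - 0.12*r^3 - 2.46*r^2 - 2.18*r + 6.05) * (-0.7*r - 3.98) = -0.882*r^5 - 4.9308*r^4 + 2.1996*r^3 + 11.3168*r^2 + 4.4414*r - 24.079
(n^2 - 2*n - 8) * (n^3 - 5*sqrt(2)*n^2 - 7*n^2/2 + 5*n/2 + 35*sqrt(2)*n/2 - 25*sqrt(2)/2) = n^5 - 5*sqrt(2)*n^4 - 11*n^4/2 + 3*n^3/2 + 55*sqrt(2)*n^3/2 - 15*sqrt(2)*n^2/2 + 23*n^2 - 115*sqrt(2)*n - 20*n + 100*sqrt(2)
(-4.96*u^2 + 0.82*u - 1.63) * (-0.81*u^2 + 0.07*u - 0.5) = 4.0176*u^4 - 1.0114*u^3 + 3.8577*u^2 - 0.5241*u + 0.815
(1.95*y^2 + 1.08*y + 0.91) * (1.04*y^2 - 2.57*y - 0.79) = 2.028*y^4 - 3.8883*y^3 - 3.3697*y^2 - 3.1919*y - 0.7189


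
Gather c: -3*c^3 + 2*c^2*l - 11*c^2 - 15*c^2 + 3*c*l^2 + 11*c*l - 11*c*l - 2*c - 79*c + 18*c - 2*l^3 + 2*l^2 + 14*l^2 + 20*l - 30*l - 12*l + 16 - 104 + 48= -3*c^3 + c^2*(2*l - 26) + c*(3*l^2 - 63) - 2*l^3 + 16*l^2 - 22*l - 40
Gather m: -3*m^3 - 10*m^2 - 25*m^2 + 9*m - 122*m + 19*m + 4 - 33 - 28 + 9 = -3*m^3 - 35*m^2 - 94*m - 48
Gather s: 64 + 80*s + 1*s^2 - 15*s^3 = -15*s^3 + s^2 + 80*s + 64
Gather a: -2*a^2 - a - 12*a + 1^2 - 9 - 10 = -2*a^2 - 13*a - 18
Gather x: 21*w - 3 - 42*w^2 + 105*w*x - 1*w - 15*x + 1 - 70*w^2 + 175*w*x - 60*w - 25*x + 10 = -112*w^2 - 40*w + x*(280*w - 40) + 8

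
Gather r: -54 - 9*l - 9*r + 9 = -9*l - 9*r - 45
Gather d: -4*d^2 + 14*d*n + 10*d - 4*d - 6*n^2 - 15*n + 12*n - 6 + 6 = -4*d^2 + d*(14*n + 6) - 6*n^2 - 3*n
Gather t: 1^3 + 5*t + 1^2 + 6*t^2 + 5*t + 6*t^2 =12*t^2 + 10*t + 2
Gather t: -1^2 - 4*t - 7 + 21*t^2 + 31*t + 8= 21*t^2 + 27*t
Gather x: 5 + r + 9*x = r + 9*x + 5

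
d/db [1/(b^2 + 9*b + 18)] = (-2*b - 9)/(b^2 + 9*b + 18)^2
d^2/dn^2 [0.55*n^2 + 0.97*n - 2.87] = 1.10000000000000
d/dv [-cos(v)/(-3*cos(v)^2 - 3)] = -sin(v)^3/(3*(cos(v)^2 + 1)^2)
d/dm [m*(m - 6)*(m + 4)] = 3*m^2 - 4*m - 24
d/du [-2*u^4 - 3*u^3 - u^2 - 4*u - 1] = -8*u^3 - 9*u^2 - 2*u - 4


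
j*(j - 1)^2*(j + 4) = j^4 + 2*j^3 - 7*j^2 + 4*j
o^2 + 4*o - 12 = (o - 2)*(o + 6)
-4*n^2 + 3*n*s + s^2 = (-n + s)*(4*n + s)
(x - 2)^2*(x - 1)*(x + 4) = x^4 - x^3 - 12*x^2 + 28*x - 16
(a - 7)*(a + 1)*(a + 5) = a^3 - a^2 - 37*a - 35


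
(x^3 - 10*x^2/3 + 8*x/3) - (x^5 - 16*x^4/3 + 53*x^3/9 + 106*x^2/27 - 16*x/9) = -x^5 + 16*x^4/3 - 44*x^3/9 - 196*x^2/27 + 40*x/9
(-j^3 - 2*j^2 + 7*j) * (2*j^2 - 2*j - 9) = -2*j^5 - 2*j^4 + 27*j^3 + 4*j^2 - 63*j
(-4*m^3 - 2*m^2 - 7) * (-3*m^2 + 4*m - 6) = 12*m^5 - 10*m^4 + 16*m^3 + 33*m^2 - 28*m + 42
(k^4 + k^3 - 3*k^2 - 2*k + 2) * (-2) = -2*k^4 - 2*k^3 + 6*k^2 + 4*k - 4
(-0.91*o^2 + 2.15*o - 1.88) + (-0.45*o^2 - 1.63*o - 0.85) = -1.36*o^2 + 0.52*o - 2.73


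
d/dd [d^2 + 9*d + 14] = 2*d + 9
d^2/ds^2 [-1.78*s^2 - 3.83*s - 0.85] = -3.56000000000000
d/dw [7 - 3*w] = -3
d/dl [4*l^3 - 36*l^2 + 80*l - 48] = 12*l^2 - 72*l + 80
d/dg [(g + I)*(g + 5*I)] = 2*g + 6*I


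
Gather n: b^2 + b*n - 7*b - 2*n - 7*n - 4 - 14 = b^2 - 7*b + n*(b - 9) - 18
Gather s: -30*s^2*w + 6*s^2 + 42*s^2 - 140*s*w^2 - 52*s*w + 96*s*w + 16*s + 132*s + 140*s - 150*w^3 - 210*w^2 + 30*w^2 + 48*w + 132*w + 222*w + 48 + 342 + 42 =s^2*(48 - 30*w) + s*(-140*w^2 + 44*w + 288) - 150*w^3 - 180*w^2 + 402*w + 432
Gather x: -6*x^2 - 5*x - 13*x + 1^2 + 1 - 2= -6*x^2 - 18*x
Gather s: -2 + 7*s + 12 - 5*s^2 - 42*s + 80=-5*s^2 - 35*s + 90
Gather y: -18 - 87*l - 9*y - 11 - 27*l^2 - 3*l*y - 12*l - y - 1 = -27*l^2 - 99*l + y*(-3*l - 10) - 30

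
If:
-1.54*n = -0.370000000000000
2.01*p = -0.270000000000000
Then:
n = 0.24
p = -0.13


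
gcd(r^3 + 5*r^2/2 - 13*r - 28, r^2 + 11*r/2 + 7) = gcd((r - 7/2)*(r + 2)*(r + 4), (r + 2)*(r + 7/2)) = r + 2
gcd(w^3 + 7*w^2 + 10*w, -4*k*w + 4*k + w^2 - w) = 1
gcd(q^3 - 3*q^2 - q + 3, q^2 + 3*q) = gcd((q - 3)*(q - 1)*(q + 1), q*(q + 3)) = 1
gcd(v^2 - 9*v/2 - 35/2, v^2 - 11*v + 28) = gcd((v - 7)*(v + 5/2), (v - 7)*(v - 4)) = v - 7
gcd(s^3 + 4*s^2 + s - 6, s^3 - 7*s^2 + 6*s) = s - 1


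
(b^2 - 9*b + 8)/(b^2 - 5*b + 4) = (b - 8)/(b - 4)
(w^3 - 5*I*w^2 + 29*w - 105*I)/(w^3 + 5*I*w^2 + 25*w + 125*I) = (w^2 - 10*I*w - 21)/(w^2 + 25)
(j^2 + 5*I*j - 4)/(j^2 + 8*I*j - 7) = (j + 4*I)/(j + 7*I)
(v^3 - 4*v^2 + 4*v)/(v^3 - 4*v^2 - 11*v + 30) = v*(v - 2)/(v^2 - 2*v - 15)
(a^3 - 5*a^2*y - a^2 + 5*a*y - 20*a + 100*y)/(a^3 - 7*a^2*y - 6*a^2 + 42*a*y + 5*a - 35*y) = (-a^2 + 5*a*y - 4*a + 20*y)/(-a^2 + 7*a*y + a - 7*y)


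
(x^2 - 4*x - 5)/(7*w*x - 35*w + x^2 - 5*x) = (x + 1)/(7*w + x)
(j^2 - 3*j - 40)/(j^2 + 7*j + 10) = (j - 8)/(j + 2)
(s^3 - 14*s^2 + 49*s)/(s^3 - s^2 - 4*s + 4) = s*(s^2 - 14*s + 49)/(s^3 - s^2 - 4*s + 4)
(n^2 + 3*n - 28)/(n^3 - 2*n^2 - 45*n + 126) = (n - 4)/(n^2 - 9*n + 18)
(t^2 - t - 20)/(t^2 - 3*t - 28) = (t - 5)/(t - 7)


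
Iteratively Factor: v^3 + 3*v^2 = (v)*(v^2 + 3*v) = v*(v + 3)*(v)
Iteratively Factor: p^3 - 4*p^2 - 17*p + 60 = (p - 3)*(p^2 - p - 20) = (p - 3)*(p + 4)*(p - 5)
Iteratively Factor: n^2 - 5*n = (n - 5)*(n)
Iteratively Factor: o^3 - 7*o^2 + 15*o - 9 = (o - 3)*(o^2 - 4*o + 3) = (o - 3)*(o - 1)*(o - 3)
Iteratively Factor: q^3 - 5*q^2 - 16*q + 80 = (q - 5)*(q^2 - 16) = (q - 5)*(q - 4)*(q + 4)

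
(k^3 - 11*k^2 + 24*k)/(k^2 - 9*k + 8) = k*(k - 3)/(k - 1)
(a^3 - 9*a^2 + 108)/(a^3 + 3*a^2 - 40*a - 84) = (a^2 - 3*a - 18)/(a^2 + 9*a + 14)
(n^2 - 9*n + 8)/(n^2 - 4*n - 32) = (n - 1)/(n + 4)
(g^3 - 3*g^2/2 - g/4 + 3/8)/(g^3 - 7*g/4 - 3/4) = (g - 1/2)/(g + 1)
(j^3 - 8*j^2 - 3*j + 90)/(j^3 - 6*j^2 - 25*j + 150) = (j + 3)/(j + 5)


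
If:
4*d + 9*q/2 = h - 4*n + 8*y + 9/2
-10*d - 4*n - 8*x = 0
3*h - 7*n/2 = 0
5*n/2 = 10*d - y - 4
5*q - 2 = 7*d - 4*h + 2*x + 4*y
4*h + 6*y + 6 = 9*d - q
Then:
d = -19/39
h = -1351/312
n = -193/52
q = 701/156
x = 769/312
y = 127/312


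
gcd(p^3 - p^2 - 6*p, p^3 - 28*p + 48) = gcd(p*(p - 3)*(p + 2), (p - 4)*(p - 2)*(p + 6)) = 1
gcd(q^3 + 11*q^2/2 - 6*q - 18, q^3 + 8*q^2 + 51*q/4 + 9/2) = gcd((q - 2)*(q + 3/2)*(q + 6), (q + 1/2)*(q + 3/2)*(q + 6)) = q^2 + 15*q/2 + 9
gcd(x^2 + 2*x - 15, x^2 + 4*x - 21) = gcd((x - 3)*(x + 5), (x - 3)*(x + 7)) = x - 3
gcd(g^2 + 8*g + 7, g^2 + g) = g + 1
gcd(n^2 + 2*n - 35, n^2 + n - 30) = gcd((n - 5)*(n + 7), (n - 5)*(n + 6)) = n - 5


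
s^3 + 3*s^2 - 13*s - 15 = (s - 3)*(s + 1)*(s + 5)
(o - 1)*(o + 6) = o^2 + 5*o - 6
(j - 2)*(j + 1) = j^2 - j - 2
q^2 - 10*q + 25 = (q - 5)^2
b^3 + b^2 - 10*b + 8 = (b - 2)*(b - 1)*(b + 4)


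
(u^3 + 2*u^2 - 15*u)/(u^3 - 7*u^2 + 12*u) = (u + 5)/(u - 4)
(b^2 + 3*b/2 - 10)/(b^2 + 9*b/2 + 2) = (2*b - 5)/(2*b + 1)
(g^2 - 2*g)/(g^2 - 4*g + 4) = g/(g - 2)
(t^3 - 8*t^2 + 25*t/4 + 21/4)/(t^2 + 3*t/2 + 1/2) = (2*t^2 - 17*t + 21)/(2*(t + 1))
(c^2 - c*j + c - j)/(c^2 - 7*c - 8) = (c - j)/(c - 8)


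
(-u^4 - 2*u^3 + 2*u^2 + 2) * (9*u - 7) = -9*u^5 - 11*u^4 + 32*u^3 - 14*u^2 + 18*u - 14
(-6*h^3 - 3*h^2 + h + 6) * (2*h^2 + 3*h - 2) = -12*h^5 - 24*h^4 + 5*h^3 + 21*h^2 + 16*h - 12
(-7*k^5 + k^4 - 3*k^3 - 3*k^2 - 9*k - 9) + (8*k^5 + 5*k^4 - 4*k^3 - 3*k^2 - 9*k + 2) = k^5 + 6*k^4 - 7*k^3 - 6*k^2 - 18*k - 7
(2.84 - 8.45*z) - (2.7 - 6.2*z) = 0.14 - 2.25*z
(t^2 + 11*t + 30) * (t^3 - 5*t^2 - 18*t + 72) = t^5 + 6*t^4 - 43*t^3 - 276*t^2 + 252*t + 2160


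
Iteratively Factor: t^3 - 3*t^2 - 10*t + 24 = (t - 2)*(t^2 - t - 12) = (t - 4)*(t - 2)*(t + 3)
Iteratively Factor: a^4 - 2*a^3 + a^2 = (a - 1)*(a^3 - a^2) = a*(a - 1)*(a^2 - a) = a^2*(a - 1)*(a - 1)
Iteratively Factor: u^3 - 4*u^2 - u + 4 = (u + 1)*(u^2 - 5*u + 4) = (u - 4)*(u + 1)*(u - 1)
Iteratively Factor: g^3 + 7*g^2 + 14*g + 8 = (g + 2)*(g^2 + 5*g + 4) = (g + 2)*(g + 4)*(g + 1)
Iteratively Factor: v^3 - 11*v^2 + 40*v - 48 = (v - 3)*(v^2 - 8*v + 16) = (v - 4)*(v - 3)*(v - 4)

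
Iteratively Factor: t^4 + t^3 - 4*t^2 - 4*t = (t + 2)*(t^3 - t^2 - 2*t) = (t + 1)*(t + 2)*(t^2 - 2*t) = t*(t + 1)*(t + 2)*(t - 2)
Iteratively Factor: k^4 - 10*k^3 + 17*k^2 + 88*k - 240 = (k - 4)*(k^3 - 6*k^2 - 7*k + 60) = (k - 5)*(k - 4)*(k^2 - k - 12) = (k - 5)*(k - 4)^2*(k + 3)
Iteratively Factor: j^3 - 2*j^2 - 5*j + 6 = (j - 1)*(j^2 - j - 6) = (j - 3)*(j - 1)*(j + 2)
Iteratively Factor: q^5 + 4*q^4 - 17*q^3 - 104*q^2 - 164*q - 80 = (q - 5)*(q^4 + 9*q^3 + 28*q^2 + 36*q + 16) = (q - 5)*(q + 2)*(q^3 + 7*q^2 + 14*q + 8) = (q - 5)*(q + 2)*(q + 4)*(q^2 + 3*q + 2) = (q - 5)*(q + 1)*(q + 2)*(q + 4)*(q + 2)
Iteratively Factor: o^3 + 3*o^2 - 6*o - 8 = (o + 4)*(o^2 - o - 2) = (o - 2)*(o + 4)*(o + 1)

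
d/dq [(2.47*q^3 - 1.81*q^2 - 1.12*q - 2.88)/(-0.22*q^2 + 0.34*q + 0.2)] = (-0.5434*q^4 + 1.6796*q^3 + 0.6202*q^2 - 1.9912*q + 0.7552)/(0.0484*q^4 - 0.1496*q^3 + 0.0276*q^2 + 0.136*q + 0.04)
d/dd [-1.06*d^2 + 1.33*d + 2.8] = 1.33 - 2.12*d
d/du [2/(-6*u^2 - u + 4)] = 2*(12*u + 1)/(6*u^2 + u - 4)^2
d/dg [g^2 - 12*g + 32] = 2*g - 12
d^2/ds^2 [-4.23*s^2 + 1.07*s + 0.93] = -8.46000000000000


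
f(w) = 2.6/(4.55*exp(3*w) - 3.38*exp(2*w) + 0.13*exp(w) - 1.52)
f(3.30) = 0.00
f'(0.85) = -0.24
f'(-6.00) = 0.00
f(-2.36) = -1.69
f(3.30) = 0.00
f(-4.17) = -1.71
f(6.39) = 0.00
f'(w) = 2.6*(-13.65*exp(3*w) + 6.76*exp(2*w) - 0.13*exp(w))/(4.55*exp(3*w) - 3.38*exp(2*w) + 0.13*exp(w) - 1.52)^2 = (-35.49*exp(2*w) + 17.576*exp(w) - 0.338)*exp(w)/(4.55*exp(3*w) - 3.38*exp(2*w) + 0.13*exp(w) - 1.52)^2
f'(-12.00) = 0.00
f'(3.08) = -0.00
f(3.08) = 0.00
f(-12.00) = -1.71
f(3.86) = 0.00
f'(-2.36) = 0.04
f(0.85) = 0.07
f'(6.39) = -0.00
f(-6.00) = -1.71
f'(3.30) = -0.00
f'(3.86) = -0.00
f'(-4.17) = -0.00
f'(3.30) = -0.00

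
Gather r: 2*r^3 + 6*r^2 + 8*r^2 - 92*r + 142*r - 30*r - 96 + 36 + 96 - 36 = 2*r^3 + 14*r^2 + 20*r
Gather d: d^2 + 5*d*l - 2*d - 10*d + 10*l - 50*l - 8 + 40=d^2 + d*(5*l - 12) - 40*l + 32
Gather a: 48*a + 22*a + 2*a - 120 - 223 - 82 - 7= 72*a - 432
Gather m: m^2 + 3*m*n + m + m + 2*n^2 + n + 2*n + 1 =m^2 + m*(3*n + 2) + 2*n^2 + 3*n + 1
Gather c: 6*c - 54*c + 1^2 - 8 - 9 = -48*c - 16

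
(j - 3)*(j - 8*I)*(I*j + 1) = I*j^3 + 9*j^2 - 3*I*j^2 - 27*j - 8*I*j + 24*I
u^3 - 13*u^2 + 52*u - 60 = (u - 6)*(u - 5)*(u - 2)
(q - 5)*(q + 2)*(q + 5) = q^3 + 2*q^2 - 25*q - 50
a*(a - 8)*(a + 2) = a^3 - 6*a^2 - 16*a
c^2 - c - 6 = (c - 3)*(c + 2)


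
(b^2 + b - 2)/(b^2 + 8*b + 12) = (b - 1)/(b + 6)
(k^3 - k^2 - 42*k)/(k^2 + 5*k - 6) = k*(k - 7)/(k - 1)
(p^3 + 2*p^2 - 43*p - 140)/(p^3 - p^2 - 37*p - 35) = (p + 4)/(p + 1)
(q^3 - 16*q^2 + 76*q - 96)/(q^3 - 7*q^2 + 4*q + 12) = (q - 8)/(q + 1)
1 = 1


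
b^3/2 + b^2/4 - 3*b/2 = b*(b/2 + 1)*(b - 3/2)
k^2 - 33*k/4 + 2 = (k - 8)*(k - 1/4)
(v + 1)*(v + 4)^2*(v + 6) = v^4 + 15*v^3 + 78*v^2 + 160*v + 96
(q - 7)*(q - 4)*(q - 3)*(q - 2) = q^4 - 16*q^3 + 89*q^2 - 206*q + 168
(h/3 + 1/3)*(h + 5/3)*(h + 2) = h^3/3 + 14*h^2/9 + 7*h/3 + 10/9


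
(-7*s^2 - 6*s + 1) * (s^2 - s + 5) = -7*s^4 + s^3 - 28*s^2 - 31*s + 5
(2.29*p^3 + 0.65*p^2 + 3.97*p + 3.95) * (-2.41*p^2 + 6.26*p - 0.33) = -5.5189*p^5 + 12.7689*p^4 - 6.2544*p^3 + 15.1182*p^2 + 23.4169*p - 1.3035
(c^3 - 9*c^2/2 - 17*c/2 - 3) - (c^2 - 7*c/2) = c^3 - 11*c^2/2 - 5*c - 3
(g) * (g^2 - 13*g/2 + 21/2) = g^3 - 13*g^2/2 + 21*g/2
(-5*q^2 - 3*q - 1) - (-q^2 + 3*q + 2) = -4*q^2 - 6*q - 3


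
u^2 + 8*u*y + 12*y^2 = (u + 2*y)*(u + 6*y)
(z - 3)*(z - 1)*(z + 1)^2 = z^4 - 2*z^3 - 4*z^2 + 2*z + 3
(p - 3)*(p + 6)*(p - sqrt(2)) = p^3 - sqrt(2)*p^2 + 3*p^2 - 18*p - 3*sqrt(2)*p + 18*sqrt(2)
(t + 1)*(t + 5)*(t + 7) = t^3 + 13*t^2 + 47*t + 35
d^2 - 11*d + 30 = (d - 6)*(d - 5)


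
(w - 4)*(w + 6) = w^2 + 2*w - 24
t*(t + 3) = t^2 + 3*t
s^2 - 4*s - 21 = (s - 7)*(s + 3)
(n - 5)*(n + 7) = n^2 + 2*n - 35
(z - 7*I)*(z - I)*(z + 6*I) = z^3 - 2*I*z^2 + 41*z - 42*I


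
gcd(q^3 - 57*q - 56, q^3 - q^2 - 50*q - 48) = q^2 - 7*q - 8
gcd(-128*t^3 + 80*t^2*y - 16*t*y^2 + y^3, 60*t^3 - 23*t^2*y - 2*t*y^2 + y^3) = -4*t + y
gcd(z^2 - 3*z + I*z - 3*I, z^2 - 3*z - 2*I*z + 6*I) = z - 3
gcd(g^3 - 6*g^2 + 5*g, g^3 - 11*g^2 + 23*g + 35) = g - 5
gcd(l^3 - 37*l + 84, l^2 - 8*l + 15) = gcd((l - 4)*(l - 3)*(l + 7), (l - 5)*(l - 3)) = l - 3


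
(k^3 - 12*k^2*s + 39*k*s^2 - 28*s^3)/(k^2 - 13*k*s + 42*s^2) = (-k^2 + 5*k*s - 4*s^2)/(-k + 6*s)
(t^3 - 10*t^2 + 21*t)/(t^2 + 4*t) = (t^2 - 10*t + 21)/(t + 4)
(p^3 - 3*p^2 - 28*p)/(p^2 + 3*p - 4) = p*(p - 7)/(p - 1)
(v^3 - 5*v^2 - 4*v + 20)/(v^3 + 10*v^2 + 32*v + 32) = (v^2 - 7*v + 10)/(v^2 + 8*v + 16)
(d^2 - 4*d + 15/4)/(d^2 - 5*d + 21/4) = (2*d - 5)/(2*d - 7)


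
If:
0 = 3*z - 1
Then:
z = 1/3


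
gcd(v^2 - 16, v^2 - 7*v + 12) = v - 4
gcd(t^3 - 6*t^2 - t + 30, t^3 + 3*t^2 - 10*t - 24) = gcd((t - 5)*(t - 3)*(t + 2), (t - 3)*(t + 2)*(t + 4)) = t^2 - t - 6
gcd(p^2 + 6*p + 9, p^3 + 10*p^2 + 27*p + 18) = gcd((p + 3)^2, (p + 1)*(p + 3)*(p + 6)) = p + 3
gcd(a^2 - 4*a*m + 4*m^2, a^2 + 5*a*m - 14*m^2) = a - 2*m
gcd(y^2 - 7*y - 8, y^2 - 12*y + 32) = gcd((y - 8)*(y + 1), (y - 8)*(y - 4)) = y - 8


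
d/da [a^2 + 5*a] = 2*a + 5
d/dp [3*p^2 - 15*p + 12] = 6*p - 15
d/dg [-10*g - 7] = -10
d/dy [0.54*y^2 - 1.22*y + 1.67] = 1.08*y - 1.22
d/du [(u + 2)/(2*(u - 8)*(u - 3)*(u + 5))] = (-u^3 + 12*u + 91)/(u^6 - 12*u^5 - 26*u^4 + 612*u^3 - 479*u^2 - 7440*u + 14400)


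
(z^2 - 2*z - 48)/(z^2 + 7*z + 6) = (z - 8)/(z + 1)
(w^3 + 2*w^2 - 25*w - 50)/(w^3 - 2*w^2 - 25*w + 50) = (w + 2)/(w - 2)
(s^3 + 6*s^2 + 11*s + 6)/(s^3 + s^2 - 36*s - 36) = (s^2 + 5*s + 6)/(s^2 - 36)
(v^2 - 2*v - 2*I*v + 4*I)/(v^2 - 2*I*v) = (v - 2)/v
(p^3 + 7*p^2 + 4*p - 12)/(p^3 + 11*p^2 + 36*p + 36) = (p - 1)/(p + 3)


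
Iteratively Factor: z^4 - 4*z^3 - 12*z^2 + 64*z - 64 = (z - 4)*(z^3 - 12*z + 16) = (z - 4)*(z - 2)*(z^2 + 2*z - 8) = (z - 4)*(z - 2)^2*(z + 4)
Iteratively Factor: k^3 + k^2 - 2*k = (k - 1)*(k^2 + 2*k) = k*(k - 1)*(k + 2)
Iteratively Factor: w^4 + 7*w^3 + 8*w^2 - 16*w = (w)*(w^3 + 7*w^2 + 8*w - 16) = w*(w + 4)*(w^2 + 3*w - 4) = w*(w - 1)*(w + 4)*(w + 4)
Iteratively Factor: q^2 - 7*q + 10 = (q - 2)*(q - 5)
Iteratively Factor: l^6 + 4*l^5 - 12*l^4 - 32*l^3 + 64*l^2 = (l)*(l^5 + 4*l^4 - 12*l^3 - 32*l^2 + 64*l) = l*(l + 4)*(l^4 - 12*l^2 + 16*l) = l*(l - 2)*(l + 4)*(l^3 + 2*l^2 - 8*l) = l*(l - 2)*(l + 4)^2*(l^2 - 2*l) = l^2*(l - 2)*(l + 4)^2*(l - 2)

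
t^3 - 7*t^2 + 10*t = t*(t - 5)*(t - 2)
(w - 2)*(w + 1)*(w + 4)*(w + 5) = w^4 + 8*w^3 + 9*w^2 - 38*w - 40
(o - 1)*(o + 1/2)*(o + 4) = o^3 + 7*o^2/2 - 5*o/2 - 2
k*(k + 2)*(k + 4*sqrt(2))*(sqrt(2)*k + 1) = sqrt(2)*k^4 + 2*sqrt(2)*k^3 + 9*k^3 + 4*sqrt(2)*k^2 + 18*k^2 + 8*sqrt(2)*k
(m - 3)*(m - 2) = m^2 - 5*m + 6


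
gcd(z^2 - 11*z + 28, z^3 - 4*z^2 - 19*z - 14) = z - 7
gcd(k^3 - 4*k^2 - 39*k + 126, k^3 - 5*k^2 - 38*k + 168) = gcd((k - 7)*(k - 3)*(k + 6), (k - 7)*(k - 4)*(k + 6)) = k^2 - k - 42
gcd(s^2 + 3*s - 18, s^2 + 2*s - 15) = s - 3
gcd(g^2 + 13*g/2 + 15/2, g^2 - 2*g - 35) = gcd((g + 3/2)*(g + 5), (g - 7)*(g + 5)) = g + 5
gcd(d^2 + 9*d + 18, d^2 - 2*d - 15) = d + 3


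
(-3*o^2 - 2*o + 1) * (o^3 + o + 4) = -3*o^5 - 2*o^4 - 2*o^3 - 14*o^2 - 7*o + 4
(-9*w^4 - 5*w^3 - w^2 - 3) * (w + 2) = -9*w^5 - 23*w^4 - 11*w^3 - 2*w^2 - 3*w - 6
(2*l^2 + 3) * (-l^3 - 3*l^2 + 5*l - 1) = -2*l^5 - 6*l^4 + 7*l^3 - 11*l^2 + 15*l - 3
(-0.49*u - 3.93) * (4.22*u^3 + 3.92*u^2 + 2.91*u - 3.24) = -2.0678*u^4 - 18.5054*u^3 - 16.8315*u^2 - 9.8487*u + 12.7332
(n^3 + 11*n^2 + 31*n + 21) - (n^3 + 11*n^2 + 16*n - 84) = 15*n + 105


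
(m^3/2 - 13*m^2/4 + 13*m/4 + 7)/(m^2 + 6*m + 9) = (2*m^3 - 13*m^2 + 13*m + 28)/(4*(m^2 + 6*m + 9))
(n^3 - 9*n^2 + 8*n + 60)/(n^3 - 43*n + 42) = (n^2 - 3*n - 10)/(n^2 + 6*n - 7)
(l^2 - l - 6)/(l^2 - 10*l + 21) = (l + 2)/(l - 7)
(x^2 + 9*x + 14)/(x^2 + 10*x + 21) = (x + 2)/(x + 3)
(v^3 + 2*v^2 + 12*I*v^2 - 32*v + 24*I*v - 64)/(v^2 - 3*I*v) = (v^3 + v^2*(2 + 12*I) + 8*v*(-4 + 3*I) - 64)/(v*(v - 3*I))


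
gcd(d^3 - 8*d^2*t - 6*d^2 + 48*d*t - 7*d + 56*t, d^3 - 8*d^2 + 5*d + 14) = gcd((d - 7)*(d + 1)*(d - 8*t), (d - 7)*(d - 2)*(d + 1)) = d^2 - 6*d - 7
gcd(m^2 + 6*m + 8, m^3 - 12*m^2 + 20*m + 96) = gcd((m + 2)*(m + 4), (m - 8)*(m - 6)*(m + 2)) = m + 2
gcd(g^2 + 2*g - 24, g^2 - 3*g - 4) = g - 4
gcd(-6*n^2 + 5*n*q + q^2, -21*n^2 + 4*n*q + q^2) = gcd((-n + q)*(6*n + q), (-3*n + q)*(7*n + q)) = 1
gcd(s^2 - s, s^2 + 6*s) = s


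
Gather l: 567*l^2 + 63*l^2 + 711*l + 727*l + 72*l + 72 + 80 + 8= 630*l^2 + 1510*l + 160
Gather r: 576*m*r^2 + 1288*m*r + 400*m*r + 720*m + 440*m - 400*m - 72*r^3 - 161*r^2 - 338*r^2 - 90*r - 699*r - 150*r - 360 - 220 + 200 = 760*m - 72*r^3 + r^2*(576*m - 499) + r*(1688*m - 939) - 380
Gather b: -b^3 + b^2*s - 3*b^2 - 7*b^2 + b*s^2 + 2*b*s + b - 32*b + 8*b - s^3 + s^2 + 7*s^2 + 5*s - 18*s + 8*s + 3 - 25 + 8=-b^3 + b^2*(s - 10) + b*(s^2 + 2*s - 23) - s^3 + 8*s^2 - 5*s - 14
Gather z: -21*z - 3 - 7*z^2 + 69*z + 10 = -7*z^2 + 48*z + 7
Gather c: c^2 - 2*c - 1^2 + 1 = c^2 - 2*c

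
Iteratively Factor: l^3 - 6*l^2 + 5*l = (l - 1)*(l^2 - 5*l) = l*(l - 1)*(l - 5)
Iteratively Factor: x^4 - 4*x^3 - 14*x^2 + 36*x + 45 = (x - 5)*(x^3 + x^2 - 9*x - 9) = (x - 5)*(x + 1)*(x^2 - 9) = (x - 5)*(x + 1)*(x + 3)*(x - 3)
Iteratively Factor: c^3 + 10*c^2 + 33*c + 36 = (c + 4)*(c^2 + 6*c + 9) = (c + 3)*(c + 4)*(c + 3)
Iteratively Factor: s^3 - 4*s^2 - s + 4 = (s - 4)*(s^2 - 1) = (s - 4)*(s + 1)*(s - 1)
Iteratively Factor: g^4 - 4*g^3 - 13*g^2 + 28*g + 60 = (g - 5)*(g^3 + g^2 - 8*g - 12) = (g - 5)*(g + 2)*(g^2 - g - 6) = (g - 5)*(g + 2)^2*(g - 3)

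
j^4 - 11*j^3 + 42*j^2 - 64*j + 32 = (j - 4)^2*(j - 2)*(j - 1)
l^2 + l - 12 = (l - 3)*(l + 4)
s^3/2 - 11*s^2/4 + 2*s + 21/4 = (s/2 + 1/2)*(s - 7/2)*(s - 3)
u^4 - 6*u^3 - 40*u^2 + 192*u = u*(u - 8)*(u - 4)*(u + 6)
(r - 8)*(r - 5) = r^2 - 13*r + 40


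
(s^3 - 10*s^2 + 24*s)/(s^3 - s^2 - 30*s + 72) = s*(s - 6)/(s^2 + 3*s - 18)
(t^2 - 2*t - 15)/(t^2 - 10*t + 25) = (t + 3)/(t - 5)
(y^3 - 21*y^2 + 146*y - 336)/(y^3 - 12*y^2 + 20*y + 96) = (y - 7)/(y + 2)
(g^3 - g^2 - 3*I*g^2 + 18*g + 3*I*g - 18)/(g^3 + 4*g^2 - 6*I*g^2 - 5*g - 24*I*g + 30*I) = (g + 3*I)/(g + 5)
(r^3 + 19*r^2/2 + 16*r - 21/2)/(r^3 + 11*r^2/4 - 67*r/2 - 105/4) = 2*(2*r^2 + 5*r - 3)/(4*r^2 - 17*r - 15)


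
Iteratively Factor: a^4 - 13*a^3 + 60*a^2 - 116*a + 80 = (a - 2)*(a^3 - 11*a^2 + 38*a - 40) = (a - 4)*(a - 2)*(a^2 - 7*a + 10) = (a - 4)*(a - 2)^2*(a - 5)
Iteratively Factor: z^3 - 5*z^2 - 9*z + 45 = (z - 3)*(z^2 - 2*z - 15) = (z - 5)*(z - 3)*(z + 3)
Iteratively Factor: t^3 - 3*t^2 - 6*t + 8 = (t - 4)*(t^2 + t - 2) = (t - 4)*(t - 1)*(t + 2)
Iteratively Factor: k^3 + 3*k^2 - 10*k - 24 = (k - 3)*(k^2 + 6*k + 8) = (k - 3)*(k + 4)*(k + 2)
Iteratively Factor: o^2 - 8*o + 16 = (o - 4)*(o - 4)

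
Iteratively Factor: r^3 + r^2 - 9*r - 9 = (r + 1)*(r^2 - 9) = (r + 1)*(r + 3)*(r - 3)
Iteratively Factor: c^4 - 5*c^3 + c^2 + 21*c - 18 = (c - 1)*(c^3 - 4*c^2 - 3*c + 18) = (c - 3)*(c - 1)*(c^2 - c - 6) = (c - 3)^2*(c - 1)*(c + 2)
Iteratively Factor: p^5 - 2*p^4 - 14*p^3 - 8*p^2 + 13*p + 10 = (p + 2)*(p^4 - 4*p^3 - 6*p^2 + 4*p + 5) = (p - 5)*(p + 2)*(p^3 + p^2 - p - 1) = (p - 5)*(p + 1)*(p + 2)*(p^2 - 1) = (p - 5)*(p + 1)^2*(p + 2)*(p - 1)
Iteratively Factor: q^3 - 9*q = (q)*(q^2 - 9) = q*(q - 3)*(q + 3)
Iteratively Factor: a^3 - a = (a + 1)*(a^2 - a) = a*(a + 1)*(a - 1)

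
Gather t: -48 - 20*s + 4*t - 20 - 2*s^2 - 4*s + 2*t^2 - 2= -2*s^2 - 24*s + 2*t^2 + 4*t - 70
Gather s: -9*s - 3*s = -12*s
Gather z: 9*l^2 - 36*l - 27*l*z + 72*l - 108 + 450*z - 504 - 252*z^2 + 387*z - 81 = 9*l^2 + 36*l - 252*z^2 + z*(837 - 27*l) - 693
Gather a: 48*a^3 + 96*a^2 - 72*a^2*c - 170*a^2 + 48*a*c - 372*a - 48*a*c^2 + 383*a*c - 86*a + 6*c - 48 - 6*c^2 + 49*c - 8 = 48*a^3 + a^2*(-72*c - 74) + a*(-48*c^2 + 431*c - 458) - 6*c^2 + 55*c - 56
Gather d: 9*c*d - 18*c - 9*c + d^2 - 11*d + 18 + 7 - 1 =-27*c + d^2 + d*(9*c - 11) + 24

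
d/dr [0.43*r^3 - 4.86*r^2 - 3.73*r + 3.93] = 1.29*r^2 - 9.72*r - 3.73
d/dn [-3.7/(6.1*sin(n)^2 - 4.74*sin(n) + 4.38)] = (45.14*sin(n) - 17.538)*cos(n)/(6.1*sin(n)^2 - 4.74*sin(n) + 4.38)^2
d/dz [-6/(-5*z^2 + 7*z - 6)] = 6*(7 - 10*z)/(5*z^2 - 7*z + 6)^2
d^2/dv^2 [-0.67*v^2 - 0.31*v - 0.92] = -1.34000000000000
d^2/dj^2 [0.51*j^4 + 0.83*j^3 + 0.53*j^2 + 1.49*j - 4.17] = 6.12*j^2 + 4.98*j + 1.06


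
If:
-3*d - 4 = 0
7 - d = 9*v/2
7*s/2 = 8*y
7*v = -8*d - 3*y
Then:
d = -4/3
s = -992/567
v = 50/27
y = -62/81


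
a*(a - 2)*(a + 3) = a^3 + a^2 - 6*a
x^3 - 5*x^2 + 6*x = x*(x - 3)*(x - 2)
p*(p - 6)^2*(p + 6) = p^4 - 6*p^3 - 36*p^2 + 216*p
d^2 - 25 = (d - 5)*(d + 5)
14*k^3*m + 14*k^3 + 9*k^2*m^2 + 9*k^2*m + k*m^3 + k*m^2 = (2*k + m)*(7*k + m)*(k*m + k)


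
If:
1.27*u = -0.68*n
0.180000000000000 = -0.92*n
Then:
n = -0.20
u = 0.10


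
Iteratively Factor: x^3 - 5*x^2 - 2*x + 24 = (x + 2)*(x^2 - 7*x + 12) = (x - 3)*(x + 2)*(x - 4)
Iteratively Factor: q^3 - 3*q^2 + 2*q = (q)*(q^2 - 3*q + 2) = q*(q - 2)*(q - 1)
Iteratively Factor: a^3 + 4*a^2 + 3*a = (a + 1)*(a^2 + 3*a) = a*(a + 1)*(a + 3)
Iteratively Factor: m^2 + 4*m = (m + 4)*(m)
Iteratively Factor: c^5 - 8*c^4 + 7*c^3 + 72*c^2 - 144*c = (c)*(c^4 - 8*c^3 + 7*c^2 + 72*c - 144) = c*(c - 4)*(c^3 - 4*c^2 - 9*c + 36) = c*(c - 4)^2*(c^2 - 9) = c*(c - 4)^2*(c + 3)*(c - 3)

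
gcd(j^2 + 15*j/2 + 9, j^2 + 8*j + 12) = j + 6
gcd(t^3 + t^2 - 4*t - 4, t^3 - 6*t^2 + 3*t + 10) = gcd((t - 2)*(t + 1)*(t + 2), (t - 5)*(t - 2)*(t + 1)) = t^2 - t - 2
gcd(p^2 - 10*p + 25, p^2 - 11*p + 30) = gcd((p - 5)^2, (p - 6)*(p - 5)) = p - 5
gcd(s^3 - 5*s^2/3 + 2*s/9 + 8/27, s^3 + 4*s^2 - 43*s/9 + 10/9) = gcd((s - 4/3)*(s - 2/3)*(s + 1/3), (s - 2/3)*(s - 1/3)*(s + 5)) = s - 2/3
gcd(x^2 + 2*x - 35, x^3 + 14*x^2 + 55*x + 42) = x + 7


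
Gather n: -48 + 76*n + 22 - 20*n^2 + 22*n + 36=-20*n^2 + 98*n + 10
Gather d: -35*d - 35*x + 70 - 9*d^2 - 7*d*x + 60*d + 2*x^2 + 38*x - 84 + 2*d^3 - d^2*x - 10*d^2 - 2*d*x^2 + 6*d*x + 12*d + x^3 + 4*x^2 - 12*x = 2*d^3 + d^2*(-x - 19) + d*(-2*x^2 - x + 37) + x^3 + 6*x^2 - 9*x - 14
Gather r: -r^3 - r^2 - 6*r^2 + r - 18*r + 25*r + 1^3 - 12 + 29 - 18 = -r^3 - 7*r^2 + 8*r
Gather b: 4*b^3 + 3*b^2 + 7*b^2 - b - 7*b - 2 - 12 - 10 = 4*b^3 + 10*b^2 - 8*b - 24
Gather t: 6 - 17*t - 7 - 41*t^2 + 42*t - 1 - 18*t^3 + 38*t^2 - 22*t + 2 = -18*t^3 - 3*t^2 + 3*t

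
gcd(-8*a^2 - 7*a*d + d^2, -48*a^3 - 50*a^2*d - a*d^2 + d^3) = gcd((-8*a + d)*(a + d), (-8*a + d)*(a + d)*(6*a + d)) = 8*a^2 + 7*a*d - d^2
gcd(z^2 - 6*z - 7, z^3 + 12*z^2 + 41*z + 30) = z + 1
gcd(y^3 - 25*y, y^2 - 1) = 1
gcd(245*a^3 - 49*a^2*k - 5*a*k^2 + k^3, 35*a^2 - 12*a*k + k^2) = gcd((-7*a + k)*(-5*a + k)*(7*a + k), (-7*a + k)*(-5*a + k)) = 35*a^2 - 12*a*k + k^2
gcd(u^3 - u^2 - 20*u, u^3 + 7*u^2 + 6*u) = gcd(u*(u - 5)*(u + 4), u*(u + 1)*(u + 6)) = u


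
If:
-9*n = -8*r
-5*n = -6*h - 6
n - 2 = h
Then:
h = 4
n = 6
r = 27/4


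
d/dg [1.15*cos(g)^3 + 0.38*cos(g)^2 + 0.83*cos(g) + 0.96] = (3.45*sin(g)^2 - 0.76*cos(g) - 4.28)*sin(g)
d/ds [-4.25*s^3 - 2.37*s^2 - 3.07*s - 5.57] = -12.75*s^2 - 4.74*s - 3.07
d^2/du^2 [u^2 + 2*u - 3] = 2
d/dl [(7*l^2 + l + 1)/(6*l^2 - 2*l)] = (-10*l^2 - 6*l + 1)/(2*l^2*(9*l^2 - 6*l + 1))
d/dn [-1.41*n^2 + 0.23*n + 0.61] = 0.23 - 2.82*n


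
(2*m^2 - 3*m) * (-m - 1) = -2*m^3 + m^2 + 3*m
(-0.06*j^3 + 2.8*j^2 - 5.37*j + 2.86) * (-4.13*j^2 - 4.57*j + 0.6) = 0.2478*j^5 - 11.2898*j^4 + 9.3461*j^3 + 14.4091*j^2 - 16.2922*j + 1.716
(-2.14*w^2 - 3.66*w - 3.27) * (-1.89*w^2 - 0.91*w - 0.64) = 4.0446*w^4 + 8.8648*w^3 + 10.8805*w^2 + 5.3181*w + 2.0928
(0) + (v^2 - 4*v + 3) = v^2 - 4*v + 3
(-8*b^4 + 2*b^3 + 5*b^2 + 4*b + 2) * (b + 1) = -8*b^5 - 6*b^4 + 7*b^3 + 9*b^2 + 6*b + 2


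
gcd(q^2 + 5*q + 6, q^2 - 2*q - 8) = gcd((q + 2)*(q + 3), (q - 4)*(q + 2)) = q + 2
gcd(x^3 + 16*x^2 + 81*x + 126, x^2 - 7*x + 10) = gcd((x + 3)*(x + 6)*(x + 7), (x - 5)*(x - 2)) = 1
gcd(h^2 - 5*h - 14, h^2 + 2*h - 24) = 1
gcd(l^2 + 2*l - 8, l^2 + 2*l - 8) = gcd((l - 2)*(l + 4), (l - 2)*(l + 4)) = l^2 + 2*l - 8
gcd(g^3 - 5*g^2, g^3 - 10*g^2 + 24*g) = g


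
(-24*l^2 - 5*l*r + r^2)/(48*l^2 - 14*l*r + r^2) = (3*l + r)/(-6*l + r)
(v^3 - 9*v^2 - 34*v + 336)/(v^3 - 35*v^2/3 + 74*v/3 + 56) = 3*(v^2 - 2*v - 48)/(3*v^2 - 14*v - 24)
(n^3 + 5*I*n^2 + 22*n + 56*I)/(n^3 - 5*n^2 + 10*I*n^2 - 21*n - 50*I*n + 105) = (n^2 - 2*I*n + 8)/(n^2 + n*(-5 + 3*I) - 15*I)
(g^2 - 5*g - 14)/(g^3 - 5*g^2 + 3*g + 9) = (g^2 - 5*g - 14)/(g^3 - 5*g^2 + 3*g + 9)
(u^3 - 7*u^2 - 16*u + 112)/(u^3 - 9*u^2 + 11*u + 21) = (u^2 - 16)/(u^2 - 2*u - 3)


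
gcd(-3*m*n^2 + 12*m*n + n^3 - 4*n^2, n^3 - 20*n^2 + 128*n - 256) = n - 4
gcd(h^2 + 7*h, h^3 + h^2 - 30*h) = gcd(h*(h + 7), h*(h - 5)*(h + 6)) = h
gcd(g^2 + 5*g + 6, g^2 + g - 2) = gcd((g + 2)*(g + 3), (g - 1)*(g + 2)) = g + 2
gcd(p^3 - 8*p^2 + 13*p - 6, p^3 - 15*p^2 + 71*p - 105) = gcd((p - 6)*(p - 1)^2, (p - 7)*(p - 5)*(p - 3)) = 1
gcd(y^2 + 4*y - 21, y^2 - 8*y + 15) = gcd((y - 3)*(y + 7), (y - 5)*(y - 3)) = y - 3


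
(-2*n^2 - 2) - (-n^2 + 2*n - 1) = -n^2 - 2*n - 1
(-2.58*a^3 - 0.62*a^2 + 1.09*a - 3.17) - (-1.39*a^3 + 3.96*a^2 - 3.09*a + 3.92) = -1.19*a^3 - 4.58*a^2 + 4.18*a - 7.09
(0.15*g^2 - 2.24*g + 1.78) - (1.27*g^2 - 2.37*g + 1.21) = -1.12*g^2 + 0.13*g + 0.57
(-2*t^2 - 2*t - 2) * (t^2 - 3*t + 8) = -2*t^4 + 4*t^3 - 12*t^2 - 10*t - 16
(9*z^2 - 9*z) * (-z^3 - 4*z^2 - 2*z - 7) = -9*z^5 - 27*z^4 + 18*z^3 - 45*z^2 + 63*z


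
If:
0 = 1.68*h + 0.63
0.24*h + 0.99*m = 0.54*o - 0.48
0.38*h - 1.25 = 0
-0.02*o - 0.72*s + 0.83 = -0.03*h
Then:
No Solution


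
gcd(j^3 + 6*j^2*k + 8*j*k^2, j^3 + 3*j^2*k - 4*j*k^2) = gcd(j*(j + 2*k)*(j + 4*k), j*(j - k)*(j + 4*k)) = j^2 + 4*j*k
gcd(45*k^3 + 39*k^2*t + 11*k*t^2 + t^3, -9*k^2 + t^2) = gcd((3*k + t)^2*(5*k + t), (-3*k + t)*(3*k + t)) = 3*k + t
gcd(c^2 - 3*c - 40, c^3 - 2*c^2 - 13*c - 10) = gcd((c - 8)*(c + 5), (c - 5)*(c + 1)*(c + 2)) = 1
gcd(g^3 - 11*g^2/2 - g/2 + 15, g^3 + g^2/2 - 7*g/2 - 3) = g^2 - g/2 - 3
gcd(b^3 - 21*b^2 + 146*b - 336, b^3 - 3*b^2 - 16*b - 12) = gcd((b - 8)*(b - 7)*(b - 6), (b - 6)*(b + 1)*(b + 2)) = b - 6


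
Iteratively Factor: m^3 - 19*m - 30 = (m - 5)*(m^2 + 5*m + 6) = (m - 5)*(m + 2)*(m + 3)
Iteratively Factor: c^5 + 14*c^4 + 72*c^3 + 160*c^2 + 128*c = (c + 2)*(c^4 + 12*c^3 + 48*c^2 + 64*c) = (c + 2)*(c + 4)*(c^3 + 8*c^2 + 16*c) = c*(c + 2)*(c + 4)*(c^2 + 8*c + 16) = c*(c + 2)*(c + 4)^2*(c + 4)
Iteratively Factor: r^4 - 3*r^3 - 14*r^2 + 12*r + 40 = (r - 2)*(r^3 - r^2 - 16*r - 20) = (r - 2)*(r + 2)*(r^2 - 3*r - 10) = (r - 5)*(r - 2)*(r + 2)*(r + 2)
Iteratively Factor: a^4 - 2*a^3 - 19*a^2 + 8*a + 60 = (a + 2)*(a^3 - 4*a^2 - 11*a + 30) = (a - 2)*(a + 2)*(a^2 - 2*a - 15) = (a - 5)*(a - 2)*(a + 2)*(a + 3)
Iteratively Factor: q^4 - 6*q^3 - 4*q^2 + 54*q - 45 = (q - 3)*(q^3 - 3*q^2 - 13*q + 15) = (q - 3)*(q + 3)*(q^2 - 6*q + 5) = (q - 5)*(q - 3)*(q + 3)*(q - 1)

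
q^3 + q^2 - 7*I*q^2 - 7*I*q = q*(q + 1)*(q - 7*I)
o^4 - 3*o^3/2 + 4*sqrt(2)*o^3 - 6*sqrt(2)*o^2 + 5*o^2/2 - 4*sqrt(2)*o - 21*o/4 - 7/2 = (o - 2)*(o + 1/2)*(o + sqrt(2)/2)*(o + 7*sqrt(2)/2)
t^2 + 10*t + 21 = (t + 3)*(t + 7)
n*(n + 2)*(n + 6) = n^3 + 8*n^2 + 12*n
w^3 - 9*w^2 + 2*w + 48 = (w - 8)*(w - 3)*(w + 2)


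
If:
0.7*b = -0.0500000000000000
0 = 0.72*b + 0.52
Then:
No Solution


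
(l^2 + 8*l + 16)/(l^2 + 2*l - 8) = (l + 4)/(l - 2)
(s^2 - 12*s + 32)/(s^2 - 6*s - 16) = (s - 4)/(s + 2)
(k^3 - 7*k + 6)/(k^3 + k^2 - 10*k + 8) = (k + 3)/(k + 4)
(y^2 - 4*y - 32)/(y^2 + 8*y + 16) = (y - 8)/(y + 4)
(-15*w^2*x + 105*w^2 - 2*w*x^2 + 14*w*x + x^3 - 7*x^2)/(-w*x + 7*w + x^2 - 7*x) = (-15*w^2 - 2*w*x + x^2)/(-w + x)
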